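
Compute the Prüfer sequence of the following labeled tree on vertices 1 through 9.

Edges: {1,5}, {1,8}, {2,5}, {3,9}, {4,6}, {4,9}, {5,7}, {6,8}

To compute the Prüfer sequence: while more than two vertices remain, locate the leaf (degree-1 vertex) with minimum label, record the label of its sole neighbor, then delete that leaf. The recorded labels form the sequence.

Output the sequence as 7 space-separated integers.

Answer: 5 9 5 1 8 6 4

Derivation:
Step 1: leaves = {2,3,7}. Remove smallest leaf 2, emit neighbor 5.
Step 2: leaves = {3,7}. Remove smallest leaf 3, emit neighbor 9.
Step 3: leaves = {7,9}. Remove smallest leaf 7, emit neighbor 5.
Step 4: leaves = {5,9}. Remove smallest leaf 5, emit neighbor 1.
Step 5: leaves = {1,9}. Remove smallest leaf 1, emit neighbor 8.
Step 6: leaves = {8,9}. Remove smallest leaf 8, emit neighbor 6.
Step 7: leaves = {6,9}. Remove smallest leaf 6, emit neighbor 4.
Done: 2 vertices remain (4, 9). Sequence = [5 9 5 1 8 6 4]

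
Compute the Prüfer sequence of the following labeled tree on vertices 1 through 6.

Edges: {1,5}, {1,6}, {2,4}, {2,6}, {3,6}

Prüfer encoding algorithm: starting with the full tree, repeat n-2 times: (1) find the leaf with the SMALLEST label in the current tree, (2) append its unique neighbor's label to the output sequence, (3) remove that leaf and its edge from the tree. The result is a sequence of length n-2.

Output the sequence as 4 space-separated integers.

Step 1: leaves = {3,4,5}. Remove smallest leaf 3, emit neighbor 6.
Step 2: leaves = {4,5}. Remove smallest leaf 4, emit neighbor 2.
Step 3: leaves = {2,5}. Remove smallest leaf 2, emit neighbor 6.
Step 4: leaves = {5,6}. Remove smallest leaf 5, emit neighbor 1.
Done: 2 vertices remain (1, 6). Sequence = [6 2 6 1]

Answer: 6 2 6 1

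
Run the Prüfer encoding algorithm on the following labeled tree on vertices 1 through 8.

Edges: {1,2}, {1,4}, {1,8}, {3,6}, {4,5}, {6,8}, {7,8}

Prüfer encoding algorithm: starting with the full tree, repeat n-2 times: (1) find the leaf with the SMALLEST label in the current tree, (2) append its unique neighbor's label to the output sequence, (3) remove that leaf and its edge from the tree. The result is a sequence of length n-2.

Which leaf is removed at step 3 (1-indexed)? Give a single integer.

Step 1: current leaves = {2,3,5,7}. Remove leaf 2 (neighbor: 1).
Step 2: current leaves = {3,5,7}. Remove leaf 3 (neighbor: 6).
Step 3: current leaves = {5,6,7}. Remove leaf 5 (neighbor: 4).

Answer: 5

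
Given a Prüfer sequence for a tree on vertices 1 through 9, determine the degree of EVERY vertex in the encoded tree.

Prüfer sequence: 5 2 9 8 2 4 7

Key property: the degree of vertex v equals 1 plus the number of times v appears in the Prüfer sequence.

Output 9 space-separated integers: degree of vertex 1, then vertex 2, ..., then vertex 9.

p_1 = 5: count[5] becomes 1
p_2 = 2: count[2] becomes 1
p_3 = 9: count[9] becomes 1
p_4 = 8: count[8] becomes 1
p_5 = 2: count[2] becomes 2
p_6 = 4: count[4] becomes 1
p_7 = 7: count[7] becomes 1
Degrees (1 + count): deg[1]=1+0=1, deg[2]=1+2=3, deg[3]=1+0=1, deg[4]=1+1=2, deg[5]=1+1=2, deg[6]=1+0=1, deg[7]=1+1=2, deg[8]=1+1=2, deg[9]=1+1=2

Answer: 1 3 1 2 2 1 2 2 2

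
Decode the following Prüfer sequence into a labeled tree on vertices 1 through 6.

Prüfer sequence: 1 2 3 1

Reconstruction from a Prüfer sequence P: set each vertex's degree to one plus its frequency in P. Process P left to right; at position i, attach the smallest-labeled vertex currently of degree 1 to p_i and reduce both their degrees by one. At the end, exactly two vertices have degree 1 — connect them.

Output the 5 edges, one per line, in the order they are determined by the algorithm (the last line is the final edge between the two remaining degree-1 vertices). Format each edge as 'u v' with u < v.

Answer: 1 4
2 5
2 3
1 3
1 6

Derivation:
Initial degrees: {1:3, 2:2, 3:2, 4:1, 5:1, 6:1}
Step 1: smallest deg-1 vertex = 4, p_1 = 1. Add edge {1,4}. Now deg[4]=0, deg[1]=2.
Step 2: smallest deg-1 vertex = 5, p_2 = 2. Add edge {2,5}. Now deg[5]=0, deg[2]=1.
Step 3: smallest deg-1 vertex = 2, p_3 = 3. Add edge {2,3}. Now deg[2]=0, deg[3]=1.
Step 4: smallest deg-1 vertex = 3, p_4 = 1. Add edge {1,3}. Now deg[3]=0, deg[1]=1.
Final: two remaining deg-1 vertices are 1, 6. Add edge {1,6}.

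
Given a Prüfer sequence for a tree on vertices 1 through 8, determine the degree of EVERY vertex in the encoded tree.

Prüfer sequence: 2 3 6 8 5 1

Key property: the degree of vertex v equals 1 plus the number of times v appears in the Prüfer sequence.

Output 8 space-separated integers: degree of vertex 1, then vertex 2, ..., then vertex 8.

Answer: 2 2 2 1 2 2 1 2

Derivation:
p_1 = 2: count[2] becomes 1
p_2 = 3: count[3] becomes 1
p_3 = 6: count[6] becomes 1
p_4 = 8: count[8] becomes 1
p_5 = 5: count[5] becomes 1
p_6 = 1: count[1] becomes 1
Degrees (1 + count): deg[1]=1+1=2, deg[2]=1+1=2, deg[3]=1+1=2, deg[4]=1+0=1, deg[5]=1+1=2, deg[6]=1+1=2, deg[7]=1+0=1, deg[8]=1+1=2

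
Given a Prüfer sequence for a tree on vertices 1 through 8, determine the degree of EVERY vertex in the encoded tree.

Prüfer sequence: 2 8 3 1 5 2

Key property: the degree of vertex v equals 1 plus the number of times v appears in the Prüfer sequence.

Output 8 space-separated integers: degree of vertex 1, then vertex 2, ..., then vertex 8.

Answer: 2 3 2 1 2 1 1 2

Derivation:
p_1 = 2: count[2] becomes 1
p_2 = 8: count[8] becomes 1
p_3 = 3: count[3] becomes 1
p_4 = 1: count[1] becomes 1
p_5 = 5: count[5] becomes 1
p_6 = 2: count[2] becomes 2
Degrees (1 + count): deg[1]=1+1=2, deg[2]=1+2=3, deg[3]=1+1=2, deg[4]=1+0=1, deg[5]=1+1=2, deg[6]=1+0=1, deg[7]=1+0=1, deg[8]=1+1=2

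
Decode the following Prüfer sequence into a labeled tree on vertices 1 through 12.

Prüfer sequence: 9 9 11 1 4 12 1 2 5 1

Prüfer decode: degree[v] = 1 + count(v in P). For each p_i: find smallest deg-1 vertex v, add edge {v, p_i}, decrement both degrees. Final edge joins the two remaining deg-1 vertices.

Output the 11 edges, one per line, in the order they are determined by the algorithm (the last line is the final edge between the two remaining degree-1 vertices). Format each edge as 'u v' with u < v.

Answer: 3 9
6 9
7 11
1 8
4 9
4 12
1 10
2 11
2 5
1 5
1 12

Derivation:
Initial degrees: {1:4, 2:2, 3:1, 4:2, 5:2, 6:1, 7:1, 8:1, 9:3, 10:1, 11:2, 12:2}
Step 1: smallest deg-1 vertex = 3, p_1 = 9. Add edge {3,9}. Now deg[3]=0, deg[9]=2.
Step 2: smallest deg-1 vertex = 6, p_2 = 9. Add edge {6,9}. Now deg[6]=0, deg[9]=1.
Step 3: smallest deg-1 vertex = 7, p_3 = 11. Add edge {7,11}. Now deg[7]=0, deg[11]=1.
Step 4: smallest deg-1 vertex = 8, p_4 = 1. Add edge {1,8}. Now deg[8]=0, deg[1]=3.
Step 5: smallest deg-1 vertex = 9, p_5 = 4. Add edge {4,9}. Now deg[9]=0, deg[4]=1.
Step 6: smallest deg-1 vertex = 4, p_6 = 12. Add edge {4,12}. Now deg[4]=0, deg[12]=1.
Step 7: smallest deg-1 vertex = 10, p_7 = 1. Add edge {1,10}. Now deg[10]=0, deg[1]=2.
Step 8: smallest deg-1 vertex = 11, p_8 = 2. Add edge {2,11}. Now deg[11]=0, deg[2]=1.
Step 9: smallest deg-1 vertex = 2, p_9 = 5. Add edge {2,5}. Now deg[2]=0, deg[5]=1.
Step 10: smallest deg-1 vertex = 5, p_10 = 1. Add edge {1,5}. Now deg[5]=0, deg[1]=1.
Final: two remaining deg-1 vertices are 1, 12. Add edge {1,12}.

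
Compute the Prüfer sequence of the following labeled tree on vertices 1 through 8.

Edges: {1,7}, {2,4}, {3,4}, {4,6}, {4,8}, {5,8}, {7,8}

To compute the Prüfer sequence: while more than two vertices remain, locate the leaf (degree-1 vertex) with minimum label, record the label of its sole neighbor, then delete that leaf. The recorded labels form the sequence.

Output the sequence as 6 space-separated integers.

Answer: 7 4 4 8 4 8

Derivation:
Step 1: leaves = {1,2,3,5,6}. Remove smallest leaf 1, emit neighbor 7.
Step 2: leaves = {2,3,5,6,7}. Remove smallest leaf 2, emit neighbor 4.
Step 3: leaves = {3,5,6,7}. Remove smallest leaf 3, emit neighbor 4.
Step 4: leaves = {5,6,7}. Remove smallest leaf 5, emit neighbor 8.
Step 5: leaves = {6,7}. Remove smallest leaf 6, emit neighbor 4.
Step 6: leaves = {4,7}. Remove smallest leaf 4, emit neighbor 8.
Done: 2 vertices remain (7, 8). Sequence = [7 4 4 8 4 8]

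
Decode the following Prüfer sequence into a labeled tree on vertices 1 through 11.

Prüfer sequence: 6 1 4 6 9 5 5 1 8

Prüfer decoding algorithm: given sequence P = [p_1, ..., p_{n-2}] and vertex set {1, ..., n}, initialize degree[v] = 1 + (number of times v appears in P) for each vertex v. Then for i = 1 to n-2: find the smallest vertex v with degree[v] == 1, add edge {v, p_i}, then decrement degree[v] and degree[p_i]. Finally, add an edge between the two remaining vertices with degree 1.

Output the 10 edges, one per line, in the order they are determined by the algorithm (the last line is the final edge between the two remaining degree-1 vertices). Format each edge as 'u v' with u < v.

Initial degrees: {1:3, 2:1, 3:1, 4:2, 5:3, 6:3, 7:1, 8:2, 9:2, 10:1, 11:1}
Step 1: smallest deg-1 vertex = 2, p_1 = 6. Add edge {2,6}. Now deg[2]=0, deg[6]=2.
Step 2: smallest deg-1 vertex = 3, p_2 = 1. Add edge {1,3}. Now deg[3]=0, deg[1]=2.
Step 3: smallest deg-1 vertex = 7, p_3 = 4. Add edge {4,7}. Now deg[7]=0, deg[4]=1.
Step 4: smallest deg-1 vertex = 4, p_4 = 6. Add edge {4,6}. Now deg[4]=0, deg[6]=1.
Step 5: smallest deg-1 vertex = 6, p_5 = 9. Add edge {6,9}. Now deg[6]=0, deg[9]=1.
Step 6: smallest deg-1 vertex = 9, p_6 = 5. Add edge {5,9}. Now deg[9]=0, deg[5]=2.
Step 7: smallest deg-1 vertex = 10, p_7 = 5. Add edge {5,10}. Now deg[10]=0, deg[5]=1.
Step 8: smallest deg-1 vertex = 5, p_8 = 1. Add edge {1,5}. Now deg[5]=0, deg[1]=1.
Step 9: smallest deg-1 vertex = 1, p_9 = 8. Add edge {1,8}. Now deg[1]=0, deg[8]=1.
Final: two remaining deg-1 vertices are 8, 11. Add edge {8,11}.

Answer: 2 6
1 3
4 7
4 6
6 9
5 9
5 10
1 5
1 8
8 11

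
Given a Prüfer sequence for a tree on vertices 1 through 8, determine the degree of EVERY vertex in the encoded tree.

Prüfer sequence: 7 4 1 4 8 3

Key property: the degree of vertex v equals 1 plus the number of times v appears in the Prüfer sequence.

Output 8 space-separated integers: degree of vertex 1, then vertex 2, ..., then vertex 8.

p_1 = 7: count[7] becomes 1
p_2 = 4: count[4] becomes 1
p_3 = 1: count[1] becomes 1
p_4 = 4: count[4] becomes 2
p_5 = 8: count[8] becomes 1
p_6 = 3: count[3] becomes 1
Degrees (1 + count): deg[1]=1+1=2, deg[2]=1+0=1, deg[3]=1+1=2, deg[4]=1+2=3, deg[5]=1+0=1, deg[6]=1+0=1, deg[7]=1+1=2, deg[8]=1+1=2

Answer: 2 1 2 3 1 1 2 2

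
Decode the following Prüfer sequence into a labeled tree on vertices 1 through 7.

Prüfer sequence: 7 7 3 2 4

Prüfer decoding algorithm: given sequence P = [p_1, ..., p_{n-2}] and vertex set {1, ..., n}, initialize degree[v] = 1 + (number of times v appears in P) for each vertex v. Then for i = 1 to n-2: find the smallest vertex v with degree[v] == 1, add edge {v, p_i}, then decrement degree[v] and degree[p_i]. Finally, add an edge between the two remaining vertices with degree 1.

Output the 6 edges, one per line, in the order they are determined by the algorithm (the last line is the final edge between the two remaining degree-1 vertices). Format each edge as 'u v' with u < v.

Answer: 1 7
5 7
3 6
2 3
2 4
4 7

Derivation:
Initial degrees: {1:1, 2:2, 3:2, 4:2, 5:1, 6:1, 7:3}
Step 1: smallest deg-1 vertex = 1, p_1 = 7. Add edge {1,7}. Now deg[1]=0, deg[7]=2.
Step 2: smallest deg-1 vertex = 5, p_2 = 7. Add edge {5,7}. Now deg[5]=0, deg[7]=1.
Step 3: smallest deg-1 vertex = 6, p_3 = 3. Add edge {3,6}. Now deg[6]=0, deg[3]=1.
Step 4: smallest deg-1 vertex = 3, p_4 = 2. Add edge {2,3}. Now deg[3]=0, deg[2]=1.
Step 5: smallest deg-1 vertex = 2, p_5 = 4. Add edge {2,4}. Now deg[2]=0, deg[4]=1.
Final: two remaining deg-1 vertices are 4, 7. Add edge {4,7}.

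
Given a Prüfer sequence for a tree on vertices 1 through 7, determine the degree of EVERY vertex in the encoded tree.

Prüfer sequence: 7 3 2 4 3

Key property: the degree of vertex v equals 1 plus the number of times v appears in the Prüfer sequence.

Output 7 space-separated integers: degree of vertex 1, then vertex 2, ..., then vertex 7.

p_1 = 7: count[7] becomes 1
p_2 = 3: count[3] becomes 1
p_3 = 2: count[2] becomes 1
p_4 = 4: count[4] becomes 1
p_5 = 3: count[3] becomes 2
Degrees (1 + count): deg[1]=1+0=1, deg[2]=1+1=2, deg[3]=1+2=3, deg[4]=1+1=2, deg[5]=1+0=1, deg[6]=1+0=1, deg[7]=1+1=2

Answer: 1 2 3 2 1 1 2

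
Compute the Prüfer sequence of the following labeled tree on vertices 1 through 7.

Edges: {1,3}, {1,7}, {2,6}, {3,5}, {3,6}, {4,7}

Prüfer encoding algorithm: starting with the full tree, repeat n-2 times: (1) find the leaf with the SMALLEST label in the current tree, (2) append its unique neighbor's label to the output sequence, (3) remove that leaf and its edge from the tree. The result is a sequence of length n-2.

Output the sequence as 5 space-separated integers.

Answer: 6 7 3 3 1

Derivation:
Step 1: leaves = {2,4,5}. Remove smallest leaf 2, emit neighbor 6.
Step 2: leaves = {4,5,6}. Remove smallest leaf 4, emit neighbor 7.
Step 3: leaves = {5,6,7}. Remove smallest leaf 5, emit neighbor 3.
Step 4: leaves = {6,7}. Remove smallest leaf 6, emit neighbor 3.
Step 5: leaves = {3,7}. Remove smallest leaf 3, emit neighbor 1.
Done: 2 vertices remain (1, 7). Sequence = [6 7 3 3 1]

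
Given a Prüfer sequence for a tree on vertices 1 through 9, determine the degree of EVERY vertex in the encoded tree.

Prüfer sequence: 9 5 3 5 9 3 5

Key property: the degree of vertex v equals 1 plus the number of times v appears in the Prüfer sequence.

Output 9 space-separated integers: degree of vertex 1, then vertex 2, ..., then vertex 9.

p_1 = 9: count[9] becomes 1
p_2 = 5: count[5] becomes 1
p_3 = 3: count[3] becomes 1
p_4 = 5: count[5] becomes 2
p_5 = 9: count[9] becomes 2
p_6 = 3: count[3] becomes 2
p_7 = 5: count[5] becomes 3
Degrees (1 + count): deg[1]=1+0=1, deg[2]=1+0=1, deg[3]=1+2=3, deg[4]=1+0=1, deg[5]=1+3=4, deg[6]=1+0=1, deg[7]=1+0=1, deg[8]=1+0=1, deg[9]=1+2=3

Answer: 1 1 3 1 4 1 1 1 3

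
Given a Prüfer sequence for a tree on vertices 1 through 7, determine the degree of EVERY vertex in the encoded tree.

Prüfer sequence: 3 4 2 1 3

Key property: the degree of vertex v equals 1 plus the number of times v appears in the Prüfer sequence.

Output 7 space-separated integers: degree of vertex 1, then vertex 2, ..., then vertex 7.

Answer: 2 2 3 2 1 1 1

Derivation:
p_1 = 3: count[3] becomes 1
p_2 = 4: count[4] becomes 1
p_3 = 2: count[2] becomes 1
p_4 = 1: count[1] becomes 1
p_5 = 3: count[3] becomes 2
Degrees (1 + count): deg[1]=1+1=2, deg[2]=1+1=2, deg[3]=1+2=3, deg[4]=1+1=2, deg[5]=1+0=1, deg[6]=1+0=1, deg[7]=1+0=1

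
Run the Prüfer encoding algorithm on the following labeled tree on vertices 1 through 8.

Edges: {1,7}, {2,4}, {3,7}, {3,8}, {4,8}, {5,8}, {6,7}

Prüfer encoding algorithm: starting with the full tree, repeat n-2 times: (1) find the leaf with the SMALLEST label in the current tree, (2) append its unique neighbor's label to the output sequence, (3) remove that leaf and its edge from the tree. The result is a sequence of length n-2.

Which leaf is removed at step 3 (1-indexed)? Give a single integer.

Answer: 4

Derivation:
Step 1: current leaves = {1,2,5,6}. Remove leaf 1 (neighbor: 7).
Step 2: current leaves = {2,5,6}. Remove leaf 2 (neighbor: 4).
Step 3: current leaves = {4,5,6}. Remove leaf 4 (neighbor: 8).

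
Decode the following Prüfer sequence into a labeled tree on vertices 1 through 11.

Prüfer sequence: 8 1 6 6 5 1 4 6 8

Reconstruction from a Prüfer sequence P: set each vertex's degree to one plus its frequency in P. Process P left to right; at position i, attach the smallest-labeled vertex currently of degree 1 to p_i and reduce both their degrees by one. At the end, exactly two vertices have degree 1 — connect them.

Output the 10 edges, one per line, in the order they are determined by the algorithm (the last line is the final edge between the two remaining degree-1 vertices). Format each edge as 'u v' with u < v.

Answer: 2 8
1 3
6 7
6 9
5 10
1 5
1 4
4 6
6 8
8 11

Derivation:
Initial degrees: {1:3, 2:1, 3:1, 4:2, 5:2, 6:4, 7:1, 8:3, 9:1, 10:1, 11:1}
Step 1: smallest deg-1 vertex = 2, p_1 = 8. Add edge {2,8}. Now deg[2]=0, deg[8]=2.
Step 2: smallest deg-1 vertex = 3, p_2 = 1. Add edge {1,3}. Now deg[3]=0, deg[1]=2.
Step 3: smallest deg-1 vertex = 7, p_3 = 6. Add edge {6,7}. Now deg[7]=0, deg[6]=3.
Step 4: smallest deg-1 vertex = 9, p_4 = 6. Add edge {6,9}. Now deg[9]=0, deg[6]=2.
Step 5: smallest deg-1 vertex = 10, p_5 = 5. Add edge {5,10}. Now deg[10]=0, deg[5]=1.
Step 6: smallest deg-1 vertex = 5, p_6 = 1. Add edge {1,5}. Now deg[5]=0, deg[1]=1.
Step 7: smallest deg-1 vertex = 1, p_7 = 4. Add edge {1,4}. Now deg[1]=0, deg[4]=1.
Step 8: smallest deg-1 vertex = 4, p_8 = 6. Add edge {4,6}. Now deg[4]=0, deg[6]=1.
Step 9: smallest deg-1 vertex = 6, p_9 = 8. Add edge {6,8}. Now deg[6]=0, deg[8]=1.
Final: two remaining deg-1 vertices are 8, 11. Add edge {8,11}.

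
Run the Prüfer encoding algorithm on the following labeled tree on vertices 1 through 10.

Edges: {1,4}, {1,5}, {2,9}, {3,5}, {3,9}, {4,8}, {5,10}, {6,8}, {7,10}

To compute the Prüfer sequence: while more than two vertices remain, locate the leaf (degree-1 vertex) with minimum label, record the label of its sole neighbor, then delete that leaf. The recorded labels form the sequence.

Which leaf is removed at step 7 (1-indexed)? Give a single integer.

Step 1: current leaves = {2,6,7}. Remove leaf 2 (neighbor: 9).
Step 2: current leaves = {6,7,9}. Remove leaf 6 (neighbor: 8).
Step 3: current leaves = {7,8,9}. Remove leaf 7 (neighbor: 10).
Step 4: current leaves = {8,9,10}. Remove leaf 8 (neighbor: 4).
Step 5: current leaves = {4,9,10}. Remove leaf 4 (neighbor: 1).
Step 6: current leaves = {1,9,10}. Remove leaf 1 (neighbor: 5).
Step 7: current leaves = {9,10}. Remove leaf 9 (neighbor: 3).

Answer: 9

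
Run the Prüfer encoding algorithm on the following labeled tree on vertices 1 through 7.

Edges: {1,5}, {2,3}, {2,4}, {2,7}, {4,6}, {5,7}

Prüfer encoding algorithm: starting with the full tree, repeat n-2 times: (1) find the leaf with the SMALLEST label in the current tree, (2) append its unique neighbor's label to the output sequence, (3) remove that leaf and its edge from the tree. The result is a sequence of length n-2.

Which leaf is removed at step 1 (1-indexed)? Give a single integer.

Step 1: current leaves = {1,3,6}. Remove leaf 1 (neighbor: 5).

Answer: 1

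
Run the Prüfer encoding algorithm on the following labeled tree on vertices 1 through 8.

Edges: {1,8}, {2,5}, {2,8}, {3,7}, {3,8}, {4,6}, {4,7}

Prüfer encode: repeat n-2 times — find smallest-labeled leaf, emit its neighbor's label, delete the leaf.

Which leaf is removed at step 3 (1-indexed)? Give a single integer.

Step 1: current leaves = {1,5,6}. Remove leaf 1 (neighbor: 8).
Step 2: current leaves = {5,6}. Remove leaf 5 (neighbor: 2).
Step 3: current leaves = {2,6}. Remove leaf 2 (neighbor: 8).

Answer: 2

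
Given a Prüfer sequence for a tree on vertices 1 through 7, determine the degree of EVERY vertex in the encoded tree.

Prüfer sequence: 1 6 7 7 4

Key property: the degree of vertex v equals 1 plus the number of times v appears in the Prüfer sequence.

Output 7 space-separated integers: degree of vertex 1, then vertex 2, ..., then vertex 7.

p_1 = 1: count[1] becomes 1
p_2 = 6: count[6] becomes 1
p_3 = 7: count[7] becomes 1
p_4 = 7: count[7] becomes 2
p_5 = 4: count[4] becomes 1
Degrees (1 + count): deg[1]=1+1=2, deg[2]=1+0=1, deg[3]=1+0=1, deg[4]=1+1=2, deg[5]=1+0=1, deg[6]=1+1=2, deg[7]=1+2=3

Answer: 2 1 1 2 1 2 3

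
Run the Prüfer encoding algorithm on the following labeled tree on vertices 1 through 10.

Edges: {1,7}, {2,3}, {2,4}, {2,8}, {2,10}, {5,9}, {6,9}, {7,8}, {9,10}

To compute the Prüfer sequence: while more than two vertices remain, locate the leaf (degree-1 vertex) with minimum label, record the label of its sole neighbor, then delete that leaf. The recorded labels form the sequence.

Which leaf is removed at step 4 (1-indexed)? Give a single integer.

Step 1: current leaves = {1,3,4,5,6}. Remove leaf 1 (neighbor: 7).
Step 2: current leaves = {3,4,5,6,7}. Remove leaf 3 (neighbor: 2).
Step 3: current leaves = {4,5,6,7}. Remove leaf 4 (neighbor: 2).
Step 4: current leaves = {5,6,7}. Remove leaf 5 (neighbor: 9).

Answer: 5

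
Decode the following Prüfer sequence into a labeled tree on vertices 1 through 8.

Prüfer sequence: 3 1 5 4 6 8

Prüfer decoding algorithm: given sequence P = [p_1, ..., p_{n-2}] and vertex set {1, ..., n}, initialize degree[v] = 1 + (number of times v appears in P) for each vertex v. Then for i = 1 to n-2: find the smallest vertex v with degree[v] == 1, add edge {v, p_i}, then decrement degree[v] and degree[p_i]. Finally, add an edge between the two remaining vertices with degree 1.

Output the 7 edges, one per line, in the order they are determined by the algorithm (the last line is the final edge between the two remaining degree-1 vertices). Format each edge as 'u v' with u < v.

Answer: 2 3
1 3
1 5
4 5
4 6
6 8
7 8

Derivation:
Initial degrees: {1:2, 2:1, 3:2, 4:2, 5:2, 6:2, 7:1, 8:2}
Step 1: smallest deg-1 vertex = 2, p_1 = 3. Add edge {2,3}. Now deg[2]=0, deg[3]=1.
Step 2: smallest deg-1 vertex = 3, p_2 = 1. Add edge {1,3}. Now deg[3]=0, deg[1]=1.
Step 3: smallest deg-1 vertex = 1, p_3 = 5. Add edge {1,5}. Now deg[1]=0, deg[5]=1.
Step 4: smallest deg-1 vertex = 5, p_4 = 4. Add edge {4,5}. Now deg[5]=0, deg[4]=1.
Step 5: smallest deg-1 vertex = 4, p_5 = 6. Add edge {4,6}. Now deg[4]=0, deg[6]=1.
Step 6: smallest deg-1 vertex = 6, p_6 = 8. Add edge {6,8}. Now deg[6]=0, deg[8]=1.
Final: two remaining deg-1 vertices are 7, 8. Add edge {7,8}.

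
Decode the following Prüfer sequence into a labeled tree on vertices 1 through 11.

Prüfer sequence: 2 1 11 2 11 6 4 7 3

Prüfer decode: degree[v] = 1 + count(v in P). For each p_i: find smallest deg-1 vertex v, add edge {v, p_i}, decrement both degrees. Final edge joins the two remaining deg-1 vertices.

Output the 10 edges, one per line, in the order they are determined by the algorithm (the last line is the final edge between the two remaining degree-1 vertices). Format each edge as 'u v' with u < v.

Initial degrees: {1:2, 2:3, 3:2, 4:2, 5:1, 6:2, 7:2, 8:1, 9:1, 10:1, 11:3}
Step 1: smallest deg-1 vertex = 5, p_1 = 2. Add edge {2,5}. Now deg[5]=0, deg[2]=2.
Step 2: smallest deg-1 vertex = 8, p_2 = 1. Add edge {1,8}. Now deg[8]=0, deg[1]=1.
Step 3: smallest deg-1 vertex = 1, p_3 = 11. Add edge {1,11}. Now deg[1]=0, deg[11]=2.
Step 4: smallest deg-1 vertex = 9, p_4 = 2. Add edge {2,9}. Now deg[9]=0, deg[2]=1.
Step 5: smallest deg-1 vertex = 2, p_5 = 11. Add edge {2,11}. Now deg[2]=0, deg[11]=1.
Step 6: smallest deg-1 vertex = 10, p_6 = 6. Add edge {6,10}. Now deg[10]=0, deg[6]=1.
Step 7: smallest deg-1 vertex = 6, p_7 = 4. Add edge {4,6}. Now deg[6]=0, deg[4]=1.
Step 8: smallest deg-1 vertex = 4, p_8 = 7. Add edge {4,7}. Now deg[4]=0, deg[7]=1.
Step 9: smallest deg-1 vertex = 7, p_9 = 3. Add edge {3,7}. Now deg[7]=0, deg[3]=1.
Final: two remaining deg-1 vertices are 3, 11. Add edge {3,11}.

Answer: 2 5
1 8
1 11
2 9
2 11
6 10
4 6
4 7
3 7
3 11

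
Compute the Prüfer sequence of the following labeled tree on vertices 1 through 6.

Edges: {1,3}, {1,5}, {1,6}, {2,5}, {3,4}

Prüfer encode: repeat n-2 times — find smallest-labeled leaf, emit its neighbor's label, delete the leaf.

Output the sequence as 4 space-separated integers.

Step 1: leaves = {2,4,6}. Remove smallest leaf 2, emit neighbor 5.
Step 2: leaves = {4,5,6}. Remove smallest leaf 4, emit neighbor 3.
Step 3: leaves = {3,5,6}. Remove smallest leaf 3, emit neighbor 1.
Step 4: leaves = {5,6}. Remove smallest leaf 5, emit neighbor 1.
Done: 2 vertices remain (1, 6). Sequence = [5 3 1 1]

Answer: 5 3 1 1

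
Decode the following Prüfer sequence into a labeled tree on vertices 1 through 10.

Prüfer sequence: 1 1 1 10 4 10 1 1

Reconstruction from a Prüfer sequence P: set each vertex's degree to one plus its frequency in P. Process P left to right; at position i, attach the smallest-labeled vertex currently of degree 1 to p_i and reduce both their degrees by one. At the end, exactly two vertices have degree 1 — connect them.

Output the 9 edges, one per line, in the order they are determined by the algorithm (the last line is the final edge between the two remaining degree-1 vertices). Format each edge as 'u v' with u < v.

Answer: 1 2
1 3
1 5
6 10
4 7
4 10
1 8
1 9
1 10

Derivation:
Initial degrees: {1:6, 2:1, 3:1, 4:2, 5:1, 6:1, 7:1, 8:1, 9:1, 10:3}
Step 1: smallest deg-1 vertex = 2, p_1 = 1. Add edge {1,2}. Now deg[2]=0, deg[1]=5.
Step 2: smallest deg-1 vertex = 3, p_2 = 1. Add edge {1,3}. Now deg[3]=0, deg[1]=4.
Step 3: smallest deg-1 vertex = 5, p_3 = 1. Add edge {1,5}. Now deg[5]=0, deg[1]=3.
Step 4: smallest deg-1 vertex = 6, p_4 = 10. Add edge {6,10}. Now deg[6]=0, deg[10]=2.
Step 5: smallest deg-1 vertex = 7, p_5 = 4. Add edge {4,7}. Now deg[7]=0, deg[4]=1.
Step 6: smallest deg-1 vertex = 4, p_6 = 10. Add edge {4,10}. Now deg[4]=0, deg[10]=1.
Step 7: smallest deg-1 vertex = 8, p_7 = 1. Add edge {1,8}. Now deg[8]=0, deg[1]=2.
Step 8: smallest deg-1 vertex = 9, p_8 = 1. Add edge {1,9}. Now deg[9]=0, deg[1]=1.
Final: two remaining deg-1 vertices are 1, 10. Add edge {1,10}.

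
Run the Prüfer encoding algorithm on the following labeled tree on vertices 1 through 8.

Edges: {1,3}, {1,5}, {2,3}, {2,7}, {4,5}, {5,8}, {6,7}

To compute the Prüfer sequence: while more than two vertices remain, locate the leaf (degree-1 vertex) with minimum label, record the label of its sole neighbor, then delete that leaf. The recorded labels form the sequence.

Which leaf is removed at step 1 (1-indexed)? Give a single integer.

Step 1: current leaves = {4,6,8}. Remove leaf 4 (neighbor: 5).

Answer: 4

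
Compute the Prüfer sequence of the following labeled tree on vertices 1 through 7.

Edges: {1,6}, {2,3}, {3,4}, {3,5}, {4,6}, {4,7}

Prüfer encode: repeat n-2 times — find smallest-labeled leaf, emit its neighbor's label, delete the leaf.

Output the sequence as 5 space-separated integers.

Answer: 6 3 3 4 4

Derivation:
Step 1: leaves = {1,2,5,7}. Remove smallest leaf 1, emit neighbor 6.
Step 2: leaves = {2,5,6,7}. Remove smallest leaf 2, emit neighbor 3.
Step 3: leaves = {5,6,7}. Remove smallest leaf 5, emit neighbor 3.
Step 4: leaves = {3,6,7}. Remove smallest leaf 3, emit neighbor 4.
Step 5: leaves = {6,7}. Remove smallest leaf 6, emit neighbor 4.
Done: 2 vertices remain (4, 7). Sequence = [6 3 3 4 4]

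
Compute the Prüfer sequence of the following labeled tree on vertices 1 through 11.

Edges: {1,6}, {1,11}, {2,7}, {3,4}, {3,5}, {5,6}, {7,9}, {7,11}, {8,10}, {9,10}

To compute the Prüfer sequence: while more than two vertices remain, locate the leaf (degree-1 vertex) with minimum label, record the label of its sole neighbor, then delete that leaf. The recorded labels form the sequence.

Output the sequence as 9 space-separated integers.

Step 1: leaves = {2,4,8}. Remove smallest leaf 2, emit neighbor 7.
Step 2: leaves = {4,8}. Remove smallest leaf 4, emit neighbor 3.
Step 3: leaves = {3,8}. Remove smallest leaf 3, emit neighbor 5.
Step 4: leaves = {5,8}. Remove smallest leaf 5, emit neighbor 6.
Step 5: leaves = {6,8}. Remove smallest leaf 6, emit neighbor 1.
Step 6: leaves = {1,8}. Remove smallest leaf 1, emit neighbor 11.
Step 7: leaves = {8,11}. Remove smallest leaf 8, emit neighbor 10.
Step 8: leaves = {10,11}. Remove smallest leaf 10, emit neighbor 9.
Step 9: leaves = {9,11}. Remove smallest leaf 9, emit neighbor 7.
Done: 2 vertices remain (7, 11). Sequence = [7 3 5 6 1 11 10 9 7]

Answer: 7 3 5 6 1 11 10 9 7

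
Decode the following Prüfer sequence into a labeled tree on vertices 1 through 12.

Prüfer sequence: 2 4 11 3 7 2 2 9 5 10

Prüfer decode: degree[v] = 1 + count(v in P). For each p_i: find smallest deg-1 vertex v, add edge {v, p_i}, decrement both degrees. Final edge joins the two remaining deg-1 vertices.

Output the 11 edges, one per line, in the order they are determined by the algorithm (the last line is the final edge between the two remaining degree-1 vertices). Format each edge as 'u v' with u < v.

Answer: 1 2
4 6
4 11
3 8
3 7
2 7
2 11
2 9
5 9
5 10
10 12

Derivation:
Initial degrees: {1:1, 2:4, 3:2, 4:2, 5:2, 6:1, 7:2, 8:1, 9:2, 10:2, 11:2, 12:1}
Step 1: smallest deg-1 vertex = 1, p_1 = 2. Add edge {1,2}. Now deg[1]=0, deg[2]=3.
Step 2: smallest deg-1 vertex = 6, p_2 = 4. Add edge {4,6}. Now deg[6]=0, deg[4]=1.
Step 3: smallest deg-1 vertex = 4, p_3 = 11. Add edge {4,11}. Now deg[4]=0, deg[11]=1.
Step 4: smallest deg-1 vertex = 8, p_4 = 3. Add edge {3,8}. Now deg[8]=0, deg[3]=1.
Step 5: smallest deg-1 vertex = 3, p_5 = 7. Add edge {3,7}. Now deg[3]=0, deg[7]=1.
Step 6: smallest deg-1 vertex = 7, p_6 = 2. Add edge {2,7}. Now deg[7]=0, deg[2]=2.
Step 7: smallest deg-1 vertex = 11, p_7 = 2. Add edge {2,11}. Now deg[11]=0, deg[2]=1.
Step 8: smallest deg-1 vertex = 2, p_8 = 9. Add edge {2,9}. Now deg[2]=0, deg[9]=1.
Step 9: smallest deg-1 vertex = 9, p_9 = 5. Add edge {5,9}. Now deg[9]=0, deg[5]=1.
Step 10: smallest deg-1 vertex = 5, p_10 = 10. Add edge {5,10}. Now deg[5]=0, deg[10]=1.
Final: two remaining deg-1 vertices are 10, 12. Add edge {10,12}.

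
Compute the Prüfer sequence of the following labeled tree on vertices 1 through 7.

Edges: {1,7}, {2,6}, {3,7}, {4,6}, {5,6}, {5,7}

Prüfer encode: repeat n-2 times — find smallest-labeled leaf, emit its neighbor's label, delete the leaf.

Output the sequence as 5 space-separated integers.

Step 1: leaves = {1,2,3,4}. Remove smallest leaf 1, emit neighbor 7.
Step 2: leaves = {2,3,4}. Remove smallest leaf 2, emit neighbor 6.
Step 3: leaves = {3,4}. Remove smallest leaf 3, emit neighbor 7.
Step 4: leaves = {4,7}. Remove smallest leaf 4, emit neighbor 6.
Step 5: leaves = {6,7}. Remove smallest leaf 6, emit neighbor 5.
Done: 2 vertices remain (5, 7). Sequence = [7 6 7 6 5]

Answer: 7 6 7 6 5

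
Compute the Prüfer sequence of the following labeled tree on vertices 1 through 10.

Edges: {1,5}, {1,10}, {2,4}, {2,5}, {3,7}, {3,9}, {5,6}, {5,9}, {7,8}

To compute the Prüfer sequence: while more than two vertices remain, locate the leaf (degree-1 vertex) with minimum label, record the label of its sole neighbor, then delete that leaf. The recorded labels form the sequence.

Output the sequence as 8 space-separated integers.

Step 1: leaves = {4,6,8,10}. Remove smallest leaf 4, emit neighbor 2.
Step 2: leaves = {2,6,8,10}. Remove smallest leaf 2, emit neighbor 5.
Step 3: leaves = {6,8,10}. Remove smallest leaf 6, emit neighbor 5.
Step 4: leaves = {8,10}. Remove smallest leaf 8, emit neighbor 7.
Step 5: leaves = {7,10}. Remove smallest leaf 7, emit neighbor 3.
Step 6: leaves = {3,10}. Remove smallest leaf 3, emit neighbor 9.
Step 7: leaves = {9,10}. Remove smallest leaf 9, emit neighbor 5.
Step 8: leaves = {5,10}. Remove smallest leaf 5, emit neighbor 1.
Done: 2 vertices remain (1, 10). Sequence = [2 5 5 7 3 9 5 1]

Answer: 2 5 5 7 3 9 5 1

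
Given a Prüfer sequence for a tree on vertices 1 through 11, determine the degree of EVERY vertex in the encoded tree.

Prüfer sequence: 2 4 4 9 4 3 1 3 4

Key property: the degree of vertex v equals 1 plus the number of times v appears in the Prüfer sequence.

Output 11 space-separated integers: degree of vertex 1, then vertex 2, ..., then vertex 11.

Answer: 2 2 3 5 1 1 1 1 2 1 1

Derivation:
p_1 = 2: count[2] becomes 1
p_2 = 4: count[4] becomes 1
p_3 = 4: count[4] becomes 2
p_4 = 9: count[9] becomes 1
p_5 = 4: count[4] becomes 3
p_6 = 3: count[3] becomes 1
p_7 = 1: count[1] becomes 1
p_8 = 3: count[3] becomes 2
p_9 = 4: count[4] becomes 4
Degrees (1 + count): deg[1]=1+1=2, deg[2]=1+1=2, deg[3]=1+2=3, deg[4]=1+4=5, deg[5]=1+0=1, deg[6]=1+0=1, deg[7]=1+0=1, deg[8]=1+0=1, deg[9]=1+1=2, deg[10]=1+0=1, deg[11]=1+0=1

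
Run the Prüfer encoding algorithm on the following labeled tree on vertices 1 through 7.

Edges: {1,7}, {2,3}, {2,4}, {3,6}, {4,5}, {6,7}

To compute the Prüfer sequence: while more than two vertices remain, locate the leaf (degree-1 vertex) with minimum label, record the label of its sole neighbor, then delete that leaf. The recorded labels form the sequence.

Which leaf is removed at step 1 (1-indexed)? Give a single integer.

Step 1: current leaves = {1,5}. Remove leaf 1 (neighbor: 7).

Answer: 1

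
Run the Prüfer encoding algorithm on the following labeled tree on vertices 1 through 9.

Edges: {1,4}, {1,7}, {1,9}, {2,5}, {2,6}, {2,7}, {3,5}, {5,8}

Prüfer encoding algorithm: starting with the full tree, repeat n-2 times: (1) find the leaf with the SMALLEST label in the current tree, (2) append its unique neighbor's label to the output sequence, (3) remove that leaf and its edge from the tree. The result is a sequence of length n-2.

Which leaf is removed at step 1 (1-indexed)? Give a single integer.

Answer: 3

Derivation:
Step 1: current leaves = {3,4,6,8,9}. Remove leaf 3 (neighbor: 5).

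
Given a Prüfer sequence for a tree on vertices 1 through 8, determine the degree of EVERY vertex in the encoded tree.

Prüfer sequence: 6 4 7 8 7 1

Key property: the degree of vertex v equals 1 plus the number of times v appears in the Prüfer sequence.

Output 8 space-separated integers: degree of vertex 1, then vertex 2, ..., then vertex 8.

p_1 = 6: count[6] becomes 1
p_2 = 4: count[4] becomes 1
p_3 = 7: count[7] becomes 1
p_4 = 8: count[8] becomes 1
p_5 = 7: count[7] becomes 2
p_6 = 1: count[1] becomes 1
Degrees (1 + count): deg[1]=1+1=2, deg[2]=1+0=1, deg[3]=1+0=1, deg[4]=1+1=2, deg[5]=1+0=1, deg[6]=1+1=2, deg[7]=1+2=3, deg[8]=1+1=2

Answer: 2 1 1 2 1 2 3 2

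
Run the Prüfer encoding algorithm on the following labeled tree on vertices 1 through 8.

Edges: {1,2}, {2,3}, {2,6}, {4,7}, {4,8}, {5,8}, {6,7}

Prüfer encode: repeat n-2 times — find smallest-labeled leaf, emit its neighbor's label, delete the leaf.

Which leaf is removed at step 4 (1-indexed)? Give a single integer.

Step 1: current leaves = {1,3,5}. Remove leaf 1 (neighbor: 2).
Step 2: current leaves = {3,5}. Remove leaf 3 (neighbor: 2).
Step 3: current leaves = {2,5}. Remove leaf 2 (neighbor: 6).
Step 4: current leaves = {5,6}. Remove leaf 5 (neighbor: 8).

Answer: 5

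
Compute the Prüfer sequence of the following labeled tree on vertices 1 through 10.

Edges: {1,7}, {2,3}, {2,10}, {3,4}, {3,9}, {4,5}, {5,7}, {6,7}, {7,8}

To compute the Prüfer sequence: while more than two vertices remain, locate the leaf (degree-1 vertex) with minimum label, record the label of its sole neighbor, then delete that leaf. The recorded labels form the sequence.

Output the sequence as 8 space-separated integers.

Step 1: leaves = {1,6,8,9,10}. Remove smallest leaf 1, emit neighbor 7.
Step 2: leaves = {6,8,9,10}. Remove smallest leaf 6, emit neighbor 7.
Step 3: leaves = {8,9,10}. Remove smallest leaf 8, emit neighbor 7.
Step 4: leaves = {7,9,10}. Remove smallest leaf 7, emit neighbor 5.
Step 5: leaves = {5,9,10}. Remove smallest leaf 5, emit neighbor 4.
Step 6: leaves = {4,9,10}. Remove smallest leaf 4, emit neighbor 3.
Step 7: leaves = {9,10}. Remove smallest leaf 9, emit neighbor 3.
Step 8: leaves = {3,10}. Remove smallest leaf 3, emit neighbor 2.
Done: 2 vertices remain (2, 10). Sequence = [7 7 7 5 4 3 3 2]

Answer: 7 7 7 5 4 3 3 2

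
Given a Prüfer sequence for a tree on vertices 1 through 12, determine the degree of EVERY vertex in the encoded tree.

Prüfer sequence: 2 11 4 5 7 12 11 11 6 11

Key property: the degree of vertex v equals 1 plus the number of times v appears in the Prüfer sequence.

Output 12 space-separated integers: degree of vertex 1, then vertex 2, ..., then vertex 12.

p_1 = 2: count[2] becomes 1
p_2 = 11: count[11] becomes 1
p_3 = 4: count[4] becomes 1
p_4 = 5: count[5] becomes 1
p_5 = 7: count[7] becomes 1
p_6 = 12: count[12] becomes 1
p_7 = 11: count[11] becomes 2
p_8 = 11: count[11] becomes 3
p_9 = 6: count[6] becomes 1
p_10 = 11: count[11] becomes 4
Degrees (1 + count): deg[1]=1+0=1, deg[2]=1+1=2, deg[3]=1+0=1, deg[4]=1+1=2, deg[5]=1+1=2, deg[6]=1+1=2, deg[7]=1+1=2, deg[8]=1+0=1, deg[9]=1+0=1, deg[10]=1+0=1, deg[11]=1+4=5, deg[12]=1+1=2

Answer: 1 2 1 2 2 2 2 1 1 1 5 2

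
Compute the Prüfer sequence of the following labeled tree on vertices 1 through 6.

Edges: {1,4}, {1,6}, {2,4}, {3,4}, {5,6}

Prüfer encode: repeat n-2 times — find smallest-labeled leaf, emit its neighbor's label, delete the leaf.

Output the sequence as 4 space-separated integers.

Step 1: leaves = {2,3,5}. Remove smallest leaf 2, emit neighbor 4.
Step 2: leaves = {3,5}. Remove smallest leaf 3, emit neighbor 4.
Step 3: leaves = {4,5}. Remove smallest leaf 4, emit neighbor 1.
Step 4: leaves = {1,5}. Remove smallest leaf 1, emit neighbor 6.
Done: 2 vertices remain (5, 6). Sequence = [4 4 1 6]

Answer: 4 4 1 6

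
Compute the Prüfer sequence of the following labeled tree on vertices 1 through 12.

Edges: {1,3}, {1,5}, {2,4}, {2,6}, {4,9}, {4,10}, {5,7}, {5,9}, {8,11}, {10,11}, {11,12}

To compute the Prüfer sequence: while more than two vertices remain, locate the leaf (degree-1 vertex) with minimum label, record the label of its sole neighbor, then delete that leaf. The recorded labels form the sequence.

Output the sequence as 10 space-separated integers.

Step 1: leaves = {3,6,7,8,12}. Remove smallest leaf 3, emit neighbor 1.
Step 2: leaves = {1,6,7,8,12}. Remove smallest leaf 1, emit neighbor 5.
Step 3: leaves = {6,7,8,12}. Remove smallest leaf 6, emit neighbor 2.
Step 4: leaves = {2,7,8,12}. Remove smallest leaf 2, emit neighbor 4.
Step 5: leaves = {7,8,12}. Remove smallest leaf 7, emit neighbor 5.
Step 6: leaves = {5,8,12}. Remove smallest leaf 5, emit neighbor 9.
Step 7: leaves = {8,9,12}. Remove smallest leaf 8, emit neighbor 11.
Step 8: leaves = {9,12}. Remove smallest leaf 9, emit neighbor 4.
Step 9: leaves = {4,12}. Remove smallest leaf 4, emit neighbor 10.
Step 10: leaves = {10,12}. Remove smallest leaf 10, emit neighbor 11.
Done: 2 vertices remain (11, 12). Sequence = [1 5 2 4 5 9 11 4 10 11]

Answer: 1 5 2 4 5 9 11 4 10 11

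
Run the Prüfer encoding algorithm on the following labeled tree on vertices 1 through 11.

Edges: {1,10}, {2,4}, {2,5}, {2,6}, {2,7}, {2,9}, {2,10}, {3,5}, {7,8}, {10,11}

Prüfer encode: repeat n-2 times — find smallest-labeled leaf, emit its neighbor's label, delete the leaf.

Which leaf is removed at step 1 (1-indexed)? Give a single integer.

Answer: 1

Derivation:
Step 1: current leaves = {1,3,4,6,8,9,11}. Remove leaf 1 (neighbor: 10).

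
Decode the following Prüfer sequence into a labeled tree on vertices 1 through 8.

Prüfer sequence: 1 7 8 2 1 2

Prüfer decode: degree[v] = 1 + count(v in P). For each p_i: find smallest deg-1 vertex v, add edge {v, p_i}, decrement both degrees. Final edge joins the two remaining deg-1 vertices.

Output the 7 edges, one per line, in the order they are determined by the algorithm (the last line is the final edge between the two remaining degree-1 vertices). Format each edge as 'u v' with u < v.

Initial degrees: {1:3, 2:3, 3:1, 4:1, 5:1, 6:1, 7:2, 8:2}
Step 1: smallest deg-1 vertex = 3, p_1 = 1. Add edge {1,3}. Now deg[3]=0, deg[1]=2.
Step 2: smallest deg-1 vertex = 4, p_2 = 7. Add edge {4,7}. Now deg[4]=0, deg[7]=1.
Step 3: smallest deg-1 vertex = 5, p_3 = 8. Add edge {5,8}. Now deg[5]=0, deg[8]=1.
Step 4: smallest deg-1 vertex = 6, p_4 = 2. Add edge {2,6}. Now deg[6]=0, deg[2]=2.
Step 5: smallest deg-1 vertex = 7, p_5 = 1. Add edge {1,7}. Now deg[7]=0, deg[1]=1.
Step 6: smallest deg-1 vertex = 1, p_6 = 2. Add edge {1,2}. Now deg[1]=0, deg[2]=1.
Final: two remaining deg-1 vertices are 2, 8. Add edge {2,8}.

Answer: 1 3
4 7
5 8
2 6
1 7
1 2
2 8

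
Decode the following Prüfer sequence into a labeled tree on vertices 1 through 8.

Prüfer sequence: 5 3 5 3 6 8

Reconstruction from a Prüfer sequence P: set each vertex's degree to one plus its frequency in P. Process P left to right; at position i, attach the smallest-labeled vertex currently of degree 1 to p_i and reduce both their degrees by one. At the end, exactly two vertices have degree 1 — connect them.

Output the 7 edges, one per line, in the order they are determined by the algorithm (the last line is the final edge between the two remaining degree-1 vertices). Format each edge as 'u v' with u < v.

Answer: 1 5
2 3
4 5
3 5
3 6
6 8
7 8

Derivation:
Initial degrees: {1:1, 2:1, 3:3, 4:1, 5:3, 6:2, 7:1, 8:2}
Step 1: smallest deg-1 vertex = 1, p_1 = 5. Add edge {1,5}. Now deg[1]=0, deg[5]=2.
Step 2: smallest deg-1 vertex = 2, p_2 = 3. Add edge {2,3}. Now deg[2]=0, deg[3]=2.
Step 3: smallest deg-1 vertex = 4, p_3 = 5. Add edge {4,5}. Now deg[4]=0, deg[5]=1.
Step 4: smallest deg-1 vertex = 5, p_4 = 3. Add edge {3,5}. Now deg[5]=0, deg[3]=1.
Step 5: smallest deg-1 vertex = 3, p_5 = 6. Add edge {3,6}. Now deg[3]=0, deg[6]=1.
Step 6: smallest deg-1 vertex = 6, p_6 = 8. Add edge {6,8}. Now deg[6]=0, deg[8]=1.
Final: two remaining deg-1 vertices are 7, 8. Add edge {7,8}.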